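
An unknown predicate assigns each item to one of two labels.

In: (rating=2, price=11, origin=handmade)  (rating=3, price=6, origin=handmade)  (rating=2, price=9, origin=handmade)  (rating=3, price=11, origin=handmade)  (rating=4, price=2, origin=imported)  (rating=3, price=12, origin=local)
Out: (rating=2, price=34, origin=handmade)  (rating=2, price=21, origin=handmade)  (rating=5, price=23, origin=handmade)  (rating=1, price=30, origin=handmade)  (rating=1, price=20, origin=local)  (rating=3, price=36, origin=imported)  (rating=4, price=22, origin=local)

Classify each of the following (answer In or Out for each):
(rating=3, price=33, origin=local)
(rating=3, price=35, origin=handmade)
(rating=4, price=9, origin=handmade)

Out, Out, In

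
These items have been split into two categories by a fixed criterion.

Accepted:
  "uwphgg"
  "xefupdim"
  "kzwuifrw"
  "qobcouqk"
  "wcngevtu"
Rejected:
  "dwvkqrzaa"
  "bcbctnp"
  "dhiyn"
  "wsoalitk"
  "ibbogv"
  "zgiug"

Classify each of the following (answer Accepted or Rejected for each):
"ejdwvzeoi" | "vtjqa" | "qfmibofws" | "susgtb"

The distinguishing property — even length AND contains 'u' — holds for all the 'Accepted' cases and none of the 'Rejected' cases.

Rejected, Rejected, Rejected, Accepted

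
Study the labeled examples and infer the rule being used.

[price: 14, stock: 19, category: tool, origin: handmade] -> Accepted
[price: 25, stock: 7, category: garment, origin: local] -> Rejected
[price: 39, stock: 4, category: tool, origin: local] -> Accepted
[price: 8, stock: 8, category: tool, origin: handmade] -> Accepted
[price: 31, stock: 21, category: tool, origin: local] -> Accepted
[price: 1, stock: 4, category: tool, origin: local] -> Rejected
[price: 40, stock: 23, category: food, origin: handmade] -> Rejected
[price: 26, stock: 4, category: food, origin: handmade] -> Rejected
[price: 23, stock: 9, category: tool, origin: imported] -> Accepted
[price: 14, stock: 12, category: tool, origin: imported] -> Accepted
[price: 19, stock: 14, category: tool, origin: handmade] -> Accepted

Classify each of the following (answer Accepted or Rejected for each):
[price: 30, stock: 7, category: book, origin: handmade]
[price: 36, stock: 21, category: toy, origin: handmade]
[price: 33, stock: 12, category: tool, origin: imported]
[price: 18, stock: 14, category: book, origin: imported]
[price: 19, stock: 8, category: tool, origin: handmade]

Rule: category is tool AND price ≥ 8. This holds for each 'Accepted' example and fails for each 'Rejected' one.

Rejected, Rejected, Accepted, Rejected, Accepted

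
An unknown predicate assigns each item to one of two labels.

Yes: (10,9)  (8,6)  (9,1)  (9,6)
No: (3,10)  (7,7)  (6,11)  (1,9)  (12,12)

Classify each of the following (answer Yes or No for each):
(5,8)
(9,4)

No, Yes

The common property of the 'Yes' items is: first > second. No 'No' item has it.
(5,8): 5 < 8, doesn't match → No.
(9,4): 9 > 4, passes → Yes.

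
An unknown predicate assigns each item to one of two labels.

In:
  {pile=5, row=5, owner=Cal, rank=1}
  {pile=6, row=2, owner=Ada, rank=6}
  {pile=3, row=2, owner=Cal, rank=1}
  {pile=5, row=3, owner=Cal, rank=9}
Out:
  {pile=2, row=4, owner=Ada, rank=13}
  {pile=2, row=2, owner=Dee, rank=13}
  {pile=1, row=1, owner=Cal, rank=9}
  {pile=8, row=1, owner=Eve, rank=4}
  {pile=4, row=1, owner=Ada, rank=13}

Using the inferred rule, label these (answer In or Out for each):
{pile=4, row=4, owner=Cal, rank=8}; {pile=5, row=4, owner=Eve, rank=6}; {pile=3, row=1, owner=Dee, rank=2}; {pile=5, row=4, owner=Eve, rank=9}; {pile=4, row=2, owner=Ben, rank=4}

In, In, Out, In, In

The rule appears to be: pile ≥ 3 AND row ≥ 2.
{pile=4, row=4, owner=Cal, rank=8}: In (pile = 4, row = 4).
{pile=5, row=4, owner=Eve, rank=6}: In (pile = 5, row = 4).
{pile=3, row=1, owner=Dee, rank=2}: Out (pile = 3, row = 1).
{pile=5, row=4, owner=Eve, rank=9}: In (pile = 5, row = 4).
{pile=4, row=2, owner=Ben, rank=4}: In (pile = 4, row = 2).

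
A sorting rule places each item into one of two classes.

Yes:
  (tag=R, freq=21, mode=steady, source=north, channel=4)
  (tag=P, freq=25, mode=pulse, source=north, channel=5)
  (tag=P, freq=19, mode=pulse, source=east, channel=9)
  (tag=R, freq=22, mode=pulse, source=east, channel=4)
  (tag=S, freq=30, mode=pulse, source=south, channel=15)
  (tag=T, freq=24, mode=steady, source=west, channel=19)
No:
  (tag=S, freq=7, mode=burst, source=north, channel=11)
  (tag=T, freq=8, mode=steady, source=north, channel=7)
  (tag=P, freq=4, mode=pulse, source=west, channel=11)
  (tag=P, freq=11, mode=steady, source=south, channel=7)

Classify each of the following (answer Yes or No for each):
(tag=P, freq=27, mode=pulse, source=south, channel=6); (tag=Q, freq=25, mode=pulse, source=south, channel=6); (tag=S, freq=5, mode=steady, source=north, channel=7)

The pattern is that an item is 'Yes' exactly when: freq ≥ 19.

Yes, Yes, No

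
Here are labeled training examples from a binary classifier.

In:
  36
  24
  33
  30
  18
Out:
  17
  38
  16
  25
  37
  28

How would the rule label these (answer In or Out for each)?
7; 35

Every 'In' example satisfies: multiple of 3. None of the 'Out' examples do.

Out, Out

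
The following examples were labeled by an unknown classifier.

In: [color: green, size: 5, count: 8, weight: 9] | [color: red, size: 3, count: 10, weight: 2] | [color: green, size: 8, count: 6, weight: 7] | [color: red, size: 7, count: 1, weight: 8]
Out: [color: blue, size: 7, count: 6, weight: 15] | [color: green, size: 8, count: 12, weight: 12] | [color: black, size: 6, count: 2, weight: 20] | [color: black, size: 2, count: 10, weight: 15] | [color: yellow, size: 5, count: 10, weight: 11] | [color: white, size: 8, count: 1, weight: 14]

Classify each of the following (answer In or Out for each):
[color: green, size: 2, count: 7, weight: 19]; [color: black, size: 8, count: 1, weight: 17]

The classifier is using: weight ≤ 9.
[color: green, size: 2, count: 7, weight: 19] — weight = 19, hence Out. [color: black, size: 8, count: 1, weight: 17] — weight = 17, hence Out.

Out, Out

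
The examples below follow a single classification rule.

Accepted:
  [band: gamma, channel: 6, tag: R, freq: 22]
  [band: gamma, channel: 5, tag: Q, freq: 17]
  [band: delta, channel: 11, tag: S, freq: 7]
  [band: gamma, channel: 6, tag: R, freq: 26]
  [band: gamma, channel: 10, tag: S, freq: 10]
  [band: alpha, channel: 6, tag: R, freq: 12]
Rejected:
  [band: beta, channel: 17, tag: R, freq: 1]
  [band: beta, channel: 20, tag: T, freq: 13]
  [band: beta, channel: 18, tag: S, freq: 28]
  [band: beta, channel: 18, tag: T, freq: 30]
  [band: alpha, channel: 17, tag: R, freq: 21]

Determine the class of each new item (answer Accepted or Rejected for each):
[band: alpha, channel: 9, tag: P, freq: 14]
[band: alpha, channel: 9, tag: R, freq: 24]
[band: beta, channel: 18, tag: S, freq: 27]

All 'Accepted' examples share one property — channel ≤ 11 — and every 'Rejected' example lacks it.
Accepted: [band: alpha, channel: 9, tag: P, freq: 14], since channel = 9.
Accepted: [band: alpha, channel: 9, tag: R, freq: 24], since channel = 9.
Rejected: [band: beta, channel: 18, tag: S, freq: 27], since channel = 18.

Accepted, Accepted, Rejected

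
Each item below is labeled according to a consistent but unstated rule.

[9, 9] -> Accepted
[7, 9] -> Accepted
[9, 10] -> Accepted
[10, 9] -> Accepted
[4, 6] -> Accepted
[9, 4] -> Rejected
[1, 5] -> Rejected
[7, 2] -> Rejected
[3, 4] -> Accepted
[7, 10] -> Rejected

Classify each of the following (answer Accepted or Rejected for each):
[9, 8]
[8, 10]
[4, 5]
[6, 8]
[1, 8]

Accepted, Accepted, Accepted, Accepted, Rejected

The classifier is using: |first − second| ≤ 2.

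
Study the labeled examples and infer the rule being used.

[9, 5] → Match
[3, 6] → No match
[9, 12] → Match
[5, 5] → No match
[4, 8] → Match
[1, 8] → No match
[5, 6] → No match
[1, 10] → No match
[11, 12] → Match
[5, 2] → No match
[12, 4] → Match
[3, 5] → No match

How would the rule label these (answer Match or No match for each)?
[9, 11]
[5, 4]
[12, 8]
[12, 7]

The simplest hypothesis consistent with all the labels is: sum ≥ 12.
[9, 11]: Match (9+11 = 20).
[5, 4]: No match (5+4 = 9).
[12, 8]: Match (12+8 = 20).
[12, 7]: Match (12+7 = 19).

Match, No match, Match, Match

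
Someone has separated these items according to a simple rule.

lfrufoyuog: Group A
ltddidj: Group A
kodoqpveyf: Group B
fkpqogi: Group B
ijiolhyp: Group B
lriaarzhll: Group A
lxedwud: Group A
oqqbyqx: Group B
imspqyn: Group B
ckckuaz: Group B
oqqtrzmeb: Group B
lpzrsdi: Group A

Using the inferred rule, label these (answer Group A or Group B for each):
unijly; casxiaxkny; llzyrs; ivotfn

The simplest hypothesis consistent with all the labels is: starts with 'l'.
unijly: starts with 'u' — does not satisfy this, so Group B.
casxiaxkny: starts with 'c' — does not satisfy this, so Group B.
llzyrs: starts with 'l' — matches, so Group A.
ivotfn: starts with 'i' — does not satisfy this, so Group B.

Group B, Group B, Group A, Group B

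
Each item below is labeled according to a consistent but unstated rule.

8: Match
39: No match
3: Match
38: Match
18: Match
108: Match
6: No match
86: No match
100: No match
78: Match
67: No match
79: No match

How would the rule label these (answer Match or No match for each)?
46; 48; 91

The pattern is that an item is 'Match' exactly when: ≡ 3 (mod 5).

No match, Match, No match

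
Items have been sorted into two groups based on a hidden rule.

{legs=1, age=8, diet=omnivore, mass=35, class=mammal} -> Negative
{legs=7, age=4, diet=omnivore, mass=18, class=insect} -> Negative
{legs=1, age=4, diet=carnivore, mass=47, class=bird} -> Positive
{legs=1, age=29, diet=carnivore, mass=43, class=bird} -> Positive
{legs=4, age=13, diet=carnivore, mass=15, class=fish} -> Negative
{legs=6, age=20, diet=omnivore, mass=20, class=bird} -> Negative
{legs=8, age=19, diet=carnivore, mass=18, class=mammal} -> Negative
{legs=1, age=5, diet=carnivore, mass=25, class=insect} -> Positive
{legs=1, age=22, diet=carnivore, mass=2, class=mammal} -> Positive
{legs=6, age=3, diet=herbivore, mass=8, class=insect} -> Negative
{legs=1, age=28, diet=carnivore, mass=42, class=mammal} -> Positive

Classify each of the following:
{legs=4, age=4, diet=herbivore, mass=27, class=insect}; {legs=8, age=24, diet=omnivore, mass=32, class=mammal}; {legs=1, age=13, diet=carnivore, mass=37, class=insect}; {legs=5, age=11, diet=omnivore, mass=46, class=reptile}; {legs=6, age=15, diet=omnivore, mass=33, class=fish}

Negative, Negative, Positive, Negative, Negative

One predicate separates the groups cleanly: diet is carnivore AND legs = 1.
Negative: {legs=4, age=4, diet=herbivore, mass=27, class=insect}, since diet is herbivore, legs = 4. Negative: {legs=8, age=24, diet=omnivore, mass=32, class=mammal}, since diet is omnivore, legs = 8. Positive: {legs=1, age=13, diet=carnivore, mass=37, class=insect}, since diet is carnivore, legs = 1. Negative: {legs=5, age=11, diet=omnivore, mass=46, class=reptile}, since diet is omnivore, legs = 5. Negative: {legs=6, age=15, diet=omnivore, mass=33, class=fish}, since diet is omnivore, legs = 6.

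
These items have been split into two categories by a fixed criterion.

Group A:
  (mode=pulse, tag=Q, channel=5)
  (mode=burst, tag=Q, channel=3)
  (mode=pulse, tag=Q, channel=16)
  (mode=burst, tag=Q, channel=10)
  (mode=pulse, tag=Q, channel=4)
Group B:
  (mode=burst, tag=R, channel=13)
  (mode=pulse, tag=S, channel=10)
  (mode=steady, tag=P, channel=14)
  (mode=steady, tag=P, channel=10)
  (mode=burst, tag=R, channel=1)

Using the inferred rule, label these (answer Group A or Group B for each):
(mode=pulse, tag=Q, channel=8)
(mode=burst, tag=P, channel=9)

All 'Group A' examples share one property — tag is Q — and every 'Group B' example lacks it.
(mode=pulse, tag=Q, channel=8) → tag is Q → Group A. (mode=burst, tag=P, channel=9) → tag is P → Group B.

Group A, Group B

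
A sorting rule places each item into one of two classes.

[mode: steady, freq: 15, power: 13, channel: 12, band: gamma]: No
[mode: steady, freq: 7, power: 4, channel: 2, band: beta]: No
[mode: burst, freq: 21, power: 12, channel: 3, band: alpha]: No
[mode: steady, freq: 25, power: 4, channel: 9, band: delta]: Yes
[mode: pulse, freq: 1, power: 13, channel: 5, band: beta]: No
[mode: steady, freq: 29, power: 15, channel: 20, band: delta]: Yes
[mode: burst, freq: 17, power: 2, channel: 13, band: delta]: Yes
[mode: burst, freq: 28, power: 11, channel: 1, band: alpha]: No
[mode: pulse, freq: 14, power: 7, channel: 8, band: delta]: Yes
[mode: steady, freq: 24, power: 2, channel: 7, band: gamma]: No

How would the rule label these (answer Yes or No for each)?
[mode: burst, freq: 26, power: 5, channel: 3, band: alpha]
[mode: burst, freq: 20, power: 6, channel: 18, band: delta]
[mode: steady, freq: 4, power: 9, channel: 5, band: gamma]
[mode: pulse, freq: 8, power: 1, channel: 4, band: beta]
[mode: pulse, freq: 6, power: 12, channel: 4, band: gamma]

No, Yes, No, No, No

The pattern is that an item is 'Yes' exactly when: band is delta.
[mode: burst, freq: 26, power: 5, channel: 3, band: alpha]: No (band is alpha).
[mode: burst, freq: 20, power: 6, channel: 18, band: delta]: Yes (band is delta).
[mode: steady, freq: 4, power: 9, channel: 5, band: gamma]: No (band is gamma).
[mode: pulse, freq: 8, power: 1, channel: 4, band: beta]: No (band is beta).
[mode: pulse, freq: 6, power: 12, channel: 4, band: gamma]: No (band is gamma).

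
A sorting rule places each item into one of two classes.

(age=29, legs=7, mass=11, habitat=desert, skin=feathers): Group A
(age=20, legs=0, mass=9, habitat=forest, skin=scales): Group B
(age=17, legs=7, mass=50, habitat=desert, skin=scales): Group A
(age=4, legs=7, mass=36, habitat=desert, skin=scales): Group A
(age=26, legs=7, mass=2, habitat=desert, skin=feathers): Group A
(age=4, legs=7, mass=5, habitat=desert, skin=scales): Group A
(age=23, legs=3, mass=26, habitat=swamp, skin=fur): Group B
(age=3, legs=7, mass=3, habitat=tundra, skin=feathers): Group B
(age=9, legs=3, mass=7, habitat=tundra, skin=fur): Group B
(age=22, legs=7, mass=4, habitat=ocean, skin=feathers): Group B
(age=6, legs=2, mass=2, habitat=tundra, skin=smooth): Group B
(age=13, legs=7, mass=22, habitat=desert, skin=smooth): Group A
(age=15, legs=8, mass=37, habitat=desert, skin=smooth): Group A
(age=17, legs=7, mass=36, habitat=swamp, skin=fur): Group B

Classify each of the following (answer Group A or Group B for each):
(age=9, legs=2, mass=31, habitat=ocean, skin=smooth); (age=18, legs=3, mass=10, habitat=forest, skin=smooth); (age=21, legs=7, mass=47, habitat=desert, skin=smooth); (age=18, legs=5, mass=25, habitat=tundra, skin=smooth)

Group B, Group B, Group A, Group B

A rule that fits every label: habitat is desert — true of each 'Group A' example, false of each 'Group B' one.
Group B: (age=9, legs=2, mass=31, habitat=ocean, skin=smooth), since habitat is ocean.
Group B: (age=18, legs=3, mass=10, habitat=forest, skin=smooth), since habitat is forest.
Group A: (age=21, legs=7, mass=47, habitat=desert, skin=smooth), since habitat is desert.
Group B: (age=18, legs=5, mass=25, habitat=tundra, skin=smooth), since habitat is tundra.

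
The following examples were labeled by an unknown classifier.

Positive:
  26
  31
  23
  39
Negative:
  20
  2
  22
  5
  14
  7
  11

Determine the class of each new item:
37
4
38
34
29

Positive, Negative, Positive, Positive, Positive

One predicate separates the groups cleanly: at least 23.
37 → 37 ≥ 23 → Positive.
4 → 4 < 23 → Negative.
38 → 38 ≥ 23 → Positive.
34 → 34 ≥ 23 → Positive.
29 → 29 ≥ 23 → Positive.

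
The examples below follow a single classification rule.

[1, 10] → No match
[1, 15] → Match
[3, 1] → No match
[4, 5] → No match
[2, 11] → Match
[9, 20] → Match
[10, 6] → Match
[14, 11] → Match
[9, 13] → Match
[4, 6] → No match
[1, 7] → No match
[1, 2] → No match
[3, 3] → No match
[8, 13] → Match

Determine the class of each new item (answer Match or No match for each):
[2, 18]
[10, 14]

Match, Match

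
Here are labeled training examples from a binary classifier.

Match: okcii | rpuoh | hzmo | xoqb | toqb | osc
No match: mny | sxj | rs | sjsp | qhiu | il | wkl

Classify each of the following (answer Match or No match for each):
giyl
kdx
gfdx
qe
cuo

No match, No match, No match, No match, Match

The rule appears to be: contains 'o'.
giyl: no 'o' — doesn't match, so No match. kdx: no 'o' — doesn't match, so No match. gfdx: no 'o' — doesn't match, so No match. qe: no 'o' — doesn't match, so No match. cuo: has 'o' — qualifies, so Match.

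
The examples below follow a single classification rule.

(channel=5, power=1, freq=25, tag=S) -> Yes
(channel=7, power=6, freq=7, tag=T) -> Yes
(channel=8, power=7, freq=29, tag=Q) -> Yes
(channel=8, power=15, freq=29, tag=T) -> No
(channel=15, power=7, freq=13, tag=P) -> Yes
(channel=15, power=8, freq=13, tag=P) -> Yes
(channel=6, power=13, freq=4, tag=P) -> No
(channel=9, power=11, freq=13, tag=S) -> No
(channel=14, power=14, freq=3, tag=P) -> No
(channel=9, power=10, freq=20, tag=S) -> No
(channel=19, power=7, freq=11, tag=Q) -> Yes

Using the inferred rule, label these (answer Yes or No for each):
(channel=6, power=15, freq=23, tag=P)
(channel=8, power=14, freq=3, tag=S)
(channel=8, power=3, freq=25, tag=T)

No, No, Yes

Every 'Yes' example satisfies: power ≤ 8. None of the 'No' examples do.
(channel=6, power=15, freq=23, tag=P): No (power = 15).
(channel=8, power=14, freq=3, tag=S): No (power = 14).
(channel=8, power=3, freq=25, tag=T): Yes (power = 3).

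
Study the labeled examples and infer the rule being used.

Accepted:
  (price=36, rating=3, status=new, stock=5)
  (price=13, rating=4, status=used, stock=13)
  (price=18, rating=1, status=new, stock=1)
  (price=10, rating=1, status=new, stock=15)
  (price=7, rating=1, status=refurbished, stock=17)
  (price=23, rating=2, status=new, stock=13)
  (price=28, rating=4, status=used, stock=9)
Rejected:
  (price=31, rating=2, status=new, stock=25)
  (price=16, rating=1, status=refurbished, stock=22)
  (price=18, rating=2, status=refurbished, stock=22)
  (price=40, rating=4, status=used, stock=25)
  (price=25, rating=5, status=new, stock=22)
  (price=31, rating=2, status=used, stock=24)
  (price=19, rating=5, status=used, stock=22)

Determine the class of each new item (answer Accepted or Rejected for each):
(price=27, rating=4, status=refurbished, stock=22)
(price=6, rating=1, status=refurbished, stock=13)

Rejected, Accepted

Every 'Accepted' example satisfies: stock ≤ 17. None of the 'Rejected' examples do.
(price=27, rating=4, status=refurbished, stock=22): Rejected (stock = 22). (price=6, rating=1, status=refurbished, stock=13): Accepted (stock = 13).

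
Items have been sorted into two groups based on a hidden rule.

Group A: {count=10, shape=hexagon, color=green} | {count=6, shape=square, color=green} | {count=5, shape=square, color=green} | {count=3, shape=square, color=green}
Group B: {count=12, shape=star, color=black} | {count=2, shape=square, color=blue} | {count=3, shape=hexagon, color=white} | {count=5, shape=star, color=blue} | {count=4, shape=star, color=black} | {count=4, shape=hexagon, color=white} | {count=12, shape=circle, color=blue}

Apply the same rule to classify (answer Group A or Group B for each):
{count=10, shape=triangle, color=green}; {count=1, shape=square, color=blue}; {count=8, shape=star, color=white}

Group A, Group B, Group B

All 'Group A' examples share one property — color is green — and every 'Group B' example lacks it.
{count=10, shape=triangle, color=green}: color is green — fits, so Group A. {count=1, shape=square, color=blue}: color is blue — lacks this property, so Group B. {count=8, shape=star, color=white}: color is white — lacks this property, so Group B.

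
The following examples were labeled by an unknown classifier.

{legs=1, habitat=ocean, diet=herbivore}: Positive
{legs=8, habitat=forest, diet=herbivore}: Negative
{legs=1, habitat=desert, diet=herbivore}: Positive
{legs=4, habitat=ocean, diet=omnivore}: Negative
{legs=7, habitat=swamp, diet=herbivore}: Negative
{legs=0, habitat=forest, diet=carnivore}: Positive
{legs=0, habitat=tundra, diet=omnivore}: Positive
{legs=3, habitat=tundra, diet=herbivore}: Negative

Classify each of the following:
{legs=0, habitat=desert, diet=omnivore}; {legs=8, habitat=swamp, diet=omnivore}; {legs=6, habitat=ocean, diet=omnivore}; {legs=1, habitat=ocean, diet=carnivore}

Positive, Negative, Negative, Positive

All 'Positive' examples share one property — legs ≤ 1 — and every 'Negative' example lacks it.
Positive: {legs=0, habitat=desert, diet=omnivore}, since legs = 0. Negative: {legs=8, habitat=swamp, diet=omnivore}, since legs = 8. Negative: {legs=6, habitat=ocean, diet=omnivore}, since legs = 6. Positive: {legs=1, habitat=ocean, diet=carnivore}, since legs = 1.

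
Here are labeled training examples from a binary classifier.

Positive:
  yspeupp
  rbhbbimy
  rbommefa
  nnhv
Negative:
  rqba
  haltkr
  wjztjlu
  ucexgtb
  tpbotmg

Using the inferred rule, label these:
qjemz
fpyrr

Every 'Positive' example satisfies: has a double letter. None of the 'Negative' examples do.

Negative, Positive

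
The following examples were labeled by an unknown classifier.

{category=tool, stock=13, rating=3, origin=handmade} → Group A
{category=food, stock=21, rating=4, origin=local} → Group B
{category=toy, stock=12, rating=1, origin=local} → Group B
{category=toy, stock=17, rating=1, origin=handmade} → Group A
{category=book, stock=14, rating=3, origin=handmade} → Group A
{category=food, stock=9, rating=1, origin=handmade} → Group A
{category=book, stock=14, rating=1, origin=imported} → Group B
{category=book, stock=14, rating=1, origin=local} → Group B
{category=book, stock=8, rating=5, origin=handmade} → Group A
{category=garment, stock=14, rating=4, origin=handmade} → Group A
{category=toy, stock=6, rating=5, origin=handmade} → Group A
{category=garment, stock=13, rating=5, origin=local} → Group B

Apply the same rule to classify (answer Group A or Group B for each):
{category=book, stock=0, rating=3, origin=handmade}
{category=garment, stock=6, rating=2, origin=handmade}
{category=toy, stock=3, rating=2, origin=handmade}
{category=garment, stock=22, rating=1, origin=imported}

Group A, Group A, Group A, Group B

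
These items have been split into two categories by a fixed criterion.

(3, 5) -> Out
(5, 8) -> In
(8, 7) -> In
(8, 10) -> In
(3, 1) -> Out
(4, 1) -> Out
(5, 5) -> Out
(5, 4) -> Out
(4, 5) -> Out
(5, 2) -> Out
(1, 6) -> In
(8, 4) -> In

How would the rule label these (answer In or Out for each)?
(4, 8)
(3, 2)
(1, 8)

The classifier is using: max ≥ 6.
In: (4, 8), since max 8. Out: (3, 2), since max 3. In: (1, 8), since max 8.

In, Out, In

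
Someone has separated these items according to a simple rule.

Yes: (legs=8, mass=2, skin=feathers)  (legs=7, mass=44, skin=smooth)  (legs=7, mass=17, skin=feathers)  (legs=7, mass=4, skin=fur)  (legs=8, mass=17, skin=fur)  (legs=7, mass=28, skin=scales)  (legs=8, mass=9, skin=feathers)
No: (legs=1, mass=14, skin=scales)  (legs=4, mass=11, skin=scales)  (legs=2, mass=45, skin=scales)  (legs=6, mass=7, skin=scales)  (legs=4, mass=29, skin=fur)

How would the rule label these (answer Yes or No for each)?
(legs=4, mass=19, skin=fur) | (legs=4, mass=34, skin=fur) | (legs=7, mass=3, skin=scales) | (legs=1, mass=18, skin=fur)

No, No, Yes, No

The pattern is that an item is 'Yes' exactly when: legs ≥ 7.
(legs=4, mass=19, skin=fur) — legs = 4, hence No. (legs=4, mass=34, skin=fur) — legs = 4, hence No. (legs=7, mass=3, skin=scales) — legs = 7, hence Yes. (legs=1, mass=18, skin=fur) — legs = 1, hence No.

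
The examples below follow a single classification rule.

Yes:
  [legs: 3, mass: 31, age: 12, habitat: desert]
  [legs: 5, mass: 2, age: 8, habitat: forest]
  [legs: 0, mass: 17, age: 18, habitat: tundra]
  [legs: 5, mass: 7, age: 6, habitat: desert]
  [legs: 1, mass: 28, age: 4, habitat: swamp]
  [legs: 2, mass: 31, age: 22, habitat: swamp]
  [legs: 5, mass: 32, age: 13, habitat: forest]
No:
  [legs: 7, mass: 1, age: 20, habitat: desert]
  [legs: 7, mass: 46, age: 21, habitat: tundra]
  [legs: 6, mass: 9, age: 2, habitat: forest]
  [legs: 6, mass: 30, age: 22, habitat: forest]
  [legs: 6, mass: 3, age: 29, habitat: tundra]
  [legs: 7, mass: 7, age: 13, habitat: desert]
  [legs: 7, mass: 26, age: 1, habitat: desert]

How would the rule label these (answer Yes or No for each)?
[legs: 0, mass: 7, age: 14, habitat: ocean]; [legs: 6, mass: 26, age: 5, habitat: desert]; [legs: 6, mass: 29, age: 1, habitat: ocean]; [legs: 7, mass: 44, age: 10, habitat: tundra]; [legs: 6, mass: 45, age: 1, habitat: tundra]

The rule appears to be: legs ≤ 5.
Yes: [legs: 0, mass: 7, age: 14, habitat: ocean], since legs = 0.
No: [legs: 6, mass: 26, age: 5, habitat: desert], since legs = 6.
No: [legs: 6, mass: 29, age: 1, habitat: ocean], since legs = 6.
No: [legs: 7, mass: 44, age: 10, habitat: tundra], since legs = 7.
No: [legs: 6, mass: 45, age: 1, habitat: tundra], since legs = 6.

Yes, No, No, No, No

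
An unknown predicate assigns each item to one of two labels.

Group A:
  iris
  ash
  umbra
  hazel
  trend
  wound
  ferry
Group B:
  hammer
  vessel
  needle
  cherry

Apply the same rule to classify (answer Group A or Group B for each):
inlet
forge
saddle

Group A, Group A, Group B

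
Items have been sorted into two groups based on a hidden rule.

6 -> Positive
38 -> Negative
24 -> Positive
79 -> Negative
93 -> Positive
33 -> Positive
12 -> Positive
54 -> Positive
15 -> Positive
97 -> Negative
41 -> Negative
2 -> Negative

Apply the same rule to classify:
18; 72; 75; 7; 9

Positive, Positive, Positive, Negative, Positive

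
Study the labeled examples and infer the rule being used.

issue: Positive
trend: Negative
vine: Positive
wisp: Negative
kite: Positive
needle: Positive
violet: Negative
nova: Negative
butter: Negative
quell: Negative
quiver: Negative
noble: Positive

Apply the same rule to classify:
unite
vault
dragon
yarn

The rule appears to be: ends with 'e'.

Positive, Negative, Negative, Negative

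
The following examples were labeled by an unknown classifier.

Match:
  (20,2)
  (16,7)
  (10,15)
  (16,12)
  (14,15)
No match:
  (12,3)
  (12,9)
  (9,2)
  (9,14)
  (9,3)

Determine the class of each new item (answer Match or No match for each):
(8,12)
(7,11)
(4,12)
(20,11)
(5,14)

No match, No match, No match, Match, No match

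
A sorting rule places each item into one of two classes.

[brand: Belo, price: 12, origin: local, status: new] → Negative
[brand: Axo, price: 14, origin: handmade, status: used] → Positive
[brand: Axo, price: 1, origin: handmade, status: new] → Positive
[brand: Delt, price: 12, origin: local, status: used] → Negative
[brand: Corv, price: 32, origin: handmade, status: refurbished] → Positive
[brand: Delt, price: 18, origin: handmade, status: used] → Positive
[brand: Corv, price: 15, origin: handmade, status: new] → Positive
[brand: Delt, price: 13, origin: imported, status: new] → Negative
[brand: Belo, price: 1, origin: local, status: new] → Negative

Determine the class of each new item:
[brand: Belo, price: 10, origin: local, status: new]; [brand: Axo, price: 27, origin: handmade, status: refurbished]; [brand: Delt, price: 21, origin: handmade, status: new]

Negative, Positive, Positive

A rule that fits every label: origin is handmade — true of each 'Positive' example, false of each 'Negative' one.
[brand: Belo, price: 10, origin: local, status: new]: Negative (origin is local).
[brand: Axo, price: 27, origin: handmade, status: refurbished]: Positive (origin is handmade).
[brand: Delt, price: 21, origin: handmade, status: new]: Positive (origin is handmade).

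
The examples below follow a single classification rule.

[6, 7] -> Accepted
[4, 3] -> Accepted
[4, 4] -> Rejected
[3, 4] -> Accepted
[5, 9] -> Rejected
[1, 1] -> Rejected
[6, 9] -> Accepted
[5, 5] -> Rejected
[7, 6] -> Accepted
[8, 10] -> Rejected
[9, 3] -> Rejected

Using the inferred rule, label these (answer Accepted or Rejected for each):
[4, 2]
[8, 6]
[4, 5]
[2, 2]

Every 'Accepted' example satisfies: sum is odd. None of the 'Rejected' examples do.
[4, 2]: Rejected (4+2 = 6). [8, 6]: Rejected (8+6 = 14). [4, 5]: Accepted (4+5 = 9). [2, 2]: Rejected (2+2 = 4).

Rejected, Rejected, Accepted, Rejected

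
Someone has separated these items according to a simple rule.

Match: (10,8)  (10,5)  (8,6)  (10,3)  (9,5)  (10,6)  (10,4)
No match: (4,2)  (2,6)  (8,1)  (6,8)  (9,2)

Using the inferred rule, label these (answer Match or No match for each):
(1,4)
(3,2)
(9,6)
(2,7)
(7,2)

The common property of the 'Match' items is: first > second AND sum ≥ 13. No 'No match' item has it.
(1,4) → 1 < 4, 1+4 = 5 → No match.
(3,2) → 3 > 2, 3+2 = 5 → No match.
(9,6) → 9 > 6, 9+6 = 15 → Match.
(2,7) → 2 < 7, 2+7 = 9 → No match.
(7,2) → 7 > 2, 7+2 = 9 → No match.

No match, No match, Match, No match, No match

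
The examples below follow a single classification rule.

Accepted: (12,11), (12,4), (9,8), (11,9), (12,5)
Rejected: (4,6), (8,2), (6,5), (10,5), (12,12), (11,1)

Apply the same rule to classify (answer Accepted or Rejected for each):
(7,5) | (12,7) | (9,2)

Rejected, Accepted, Rejected

The distinguishing property — first > second AND sum ≥ 16 — holds for all the 'Accepted' cases and none of the 'Rejected' cases.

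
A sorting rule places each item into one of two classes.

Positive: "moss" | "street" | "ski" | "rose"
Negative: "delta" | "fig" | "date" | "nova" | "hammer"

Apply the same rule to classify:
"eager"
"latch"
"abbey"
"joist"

Negative, Negative, Negative, Positive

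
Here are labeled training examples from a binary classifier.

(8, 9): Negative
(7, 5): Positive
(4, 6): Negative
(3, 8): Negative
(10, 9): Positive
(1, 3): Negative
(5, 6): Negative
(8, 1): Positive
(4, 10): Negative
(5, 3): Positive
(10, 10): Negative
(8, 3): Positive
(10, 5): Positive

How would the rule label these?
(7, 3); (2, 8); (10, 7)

Rule: first > second. This holds for each 'Positive' example and fails for each 'Negative' one.
(7, 3): 7 > 3 — matches, so Positive. (2, 8): 2 < 8 — does not fit, so Negative. (10, 7): 10 > 7 — matches, so Positive.

Positive, Negative, Positive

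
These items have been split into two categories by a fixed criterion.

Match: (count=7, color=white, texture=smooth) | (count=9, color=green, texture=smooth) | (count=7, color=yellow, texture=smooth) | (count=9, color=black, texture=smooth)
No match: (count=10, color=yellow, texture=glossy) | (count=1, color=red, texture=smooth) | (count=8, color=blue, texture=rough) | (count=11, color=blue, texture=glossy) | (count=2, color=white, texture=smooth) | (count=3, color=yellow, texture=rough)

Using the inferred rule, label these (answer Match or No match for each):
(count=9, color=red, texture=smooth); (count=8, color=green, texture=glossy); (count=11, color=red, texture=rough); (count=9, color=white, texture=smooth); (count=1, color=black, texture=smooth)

Match, No match, No match, Match, No match

The pattern is that an item is 'Match' exactly when: texture is smooth AND count ≥ 3.
(count=9, color=red, texture=smooth): texture is smooth, count = 9 — fits, so Match. (count=8, color=green, texture=glossy): texture is glossy, count = 8 — fails this test, so No match. (count=11, color=red, texture=rough): texture is rough, count = 11 — fails this test, so No match. (count=9, color=white, texture=smooth): texture is smooth, count = 9 — fits, so Match. (count=1, color=black, texture=smooth): texture is smooth, count = 1 — fails this test, so No match.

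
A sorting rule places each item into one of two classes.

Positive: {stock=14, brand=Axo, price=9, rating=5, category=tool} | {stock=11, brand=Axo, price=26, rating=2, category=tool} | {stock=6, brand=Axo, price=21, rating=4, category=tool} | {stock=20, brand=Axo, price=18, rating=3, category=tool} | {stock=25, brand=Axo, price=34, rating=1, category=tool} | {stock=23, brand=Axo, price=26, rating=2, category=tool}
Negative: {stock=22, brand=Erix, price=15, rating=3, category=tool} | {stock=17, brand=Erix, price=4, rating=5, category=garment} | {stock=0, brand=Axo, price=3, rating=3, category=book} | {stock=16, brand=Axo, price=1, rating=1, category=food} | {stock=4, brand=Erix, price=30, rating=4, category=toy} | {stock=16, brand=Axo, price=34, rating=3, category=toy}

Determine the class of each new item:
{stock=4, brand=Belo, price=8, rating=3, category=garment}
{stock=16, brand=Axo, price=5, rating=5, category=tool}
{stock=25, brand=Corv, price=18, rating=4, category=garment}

One predicate separates the groups cleanly: brand is Axo AND category is tool.

Negative, Positive, Negative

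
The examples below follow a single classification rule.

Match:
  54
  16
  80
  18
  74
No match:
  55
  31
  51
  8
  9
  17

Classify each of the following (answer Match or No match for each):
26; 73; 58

Match, No match, Match

Every 'Match' example satisfies: even AND at least 9. None of the 'No match' examples do.
Match: 26, since 26 is even, 26 ≥ 9. No match: 73, since 73 is odd, 73 ≥ 9. Match: 58, since 58 is even, 58 ≥ 9.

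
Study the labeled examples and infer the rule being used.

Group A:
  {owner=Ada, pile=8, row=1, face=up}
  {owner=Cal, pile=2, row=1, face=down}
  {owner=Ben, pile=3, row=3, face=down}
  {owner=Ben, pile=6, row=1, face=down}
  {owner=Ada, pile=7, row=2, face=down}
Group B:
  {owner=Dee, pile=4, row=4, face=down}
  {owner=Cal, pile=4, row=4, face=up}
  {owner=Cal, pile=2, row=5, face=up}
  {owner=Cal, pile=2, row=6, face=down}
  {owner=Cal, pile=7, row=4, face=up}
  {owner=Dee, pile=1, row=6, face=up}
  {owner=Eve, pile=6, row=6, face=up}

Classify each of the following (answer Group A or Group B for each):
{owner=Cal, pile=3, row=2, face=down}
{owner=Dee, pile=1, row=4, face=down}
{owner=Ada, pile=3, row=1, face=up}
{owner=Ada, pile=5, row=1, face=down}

Group A, Group B, Group A, Group A

The rule appears to be: row ≤ 3.
{owner=Cal, pile=3, row=2, face=down} → row = 2 → Group A. {owner=Dee, pile=1, row=4, face=down} → row = 4 → Group B. {owner=Ada, pile=3, row=1, face=up} → row = 1 → Group A. {owner=Ada, pile=5, row=1, face=down} → row = 1 → Group A.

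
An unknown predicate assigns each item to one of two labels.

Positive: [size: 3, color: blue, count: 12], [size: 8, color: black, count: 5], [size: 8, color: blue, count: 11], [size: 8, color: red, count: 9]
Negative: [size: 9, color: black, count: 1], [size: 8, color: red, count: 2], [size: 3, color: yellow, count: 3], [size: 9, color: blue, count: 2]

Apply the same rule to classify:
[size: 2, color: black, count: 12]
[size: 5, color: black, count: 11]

Positive, Positive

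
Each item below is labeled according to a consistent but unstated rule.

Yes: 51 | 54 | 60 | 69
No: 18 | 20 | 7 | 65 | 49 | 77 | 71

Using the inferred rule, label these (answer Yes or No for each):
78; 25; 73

Yes, No, No

One predicate separates the groups cleanly: multiple of 3 AND at least 20.
78: 78 = 3·26, 78 ≥ 20, satisfies this → Yes.
25: 25 = 3·8 + 1, 25 ≥ 20, doesn't qualify → No.
73: 73 = 3·24 + 1, 73 ≥ 20, doesn't qualify → No.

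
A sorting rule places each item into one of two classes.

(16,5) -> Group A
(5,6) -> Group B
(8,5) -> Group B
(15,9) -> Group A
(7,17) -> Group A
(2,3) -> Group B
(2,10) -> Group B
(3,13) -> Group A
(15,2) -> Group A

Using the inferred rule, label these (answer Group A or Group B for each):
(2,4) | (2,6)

Group B, Group B

All 'Group A' examples share one property — sum ≥ 16 — and every 'Group B' example lacks it.
(2,4): Group B (2+4 = 6).
(2,6): Group B (2+6 = 8).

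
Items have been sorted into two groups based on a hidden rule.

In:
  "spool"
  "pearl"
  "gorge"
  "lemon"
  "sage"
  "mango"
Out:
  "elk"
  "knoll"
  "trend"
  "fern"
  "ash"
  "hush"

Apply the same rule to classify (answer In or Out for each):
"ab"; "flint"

Out, Out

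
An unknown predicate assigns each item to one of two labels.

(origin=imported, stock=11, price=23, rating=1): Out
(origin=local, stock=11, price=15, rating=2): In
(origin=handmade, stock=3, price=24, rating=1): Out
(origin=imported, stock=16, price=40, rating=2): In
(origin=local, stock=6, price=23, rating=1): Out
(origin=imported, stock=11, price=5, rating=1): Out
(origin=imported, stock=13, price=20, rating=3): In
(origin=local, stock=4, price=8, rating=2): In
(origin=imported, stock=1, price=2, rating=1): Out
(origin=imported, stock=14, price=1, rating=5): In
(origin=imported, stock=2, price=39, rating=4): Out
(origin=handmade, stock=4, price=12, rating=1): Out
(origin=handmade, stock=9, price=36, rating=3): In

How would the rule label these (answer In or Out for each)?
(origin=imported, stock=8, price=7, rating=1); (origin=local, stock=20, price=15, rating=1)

All 'In' examples share one property — rating ≥ 2 AND stock ≥ 3 — and every 'Out' example lacks it.
(origin=imported, stock=8, price=7, rating=1): rating = 1, stock = 8 — does not satisfy this, so Out.
(origin=local, stock=20, price=15, rating=1): rating = 1, stock = 20 — does not satisfy this, so Out.

Out, Out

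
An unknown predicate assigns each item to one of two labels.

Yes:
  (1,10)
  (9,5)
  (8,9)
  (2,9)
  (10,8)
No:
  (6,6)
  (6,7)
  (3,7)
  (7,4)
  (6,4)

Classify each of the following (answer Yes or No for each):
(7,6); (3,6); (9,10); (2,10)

The pattern is that an item is 'Yes' exactly when: max ≥ 8.
(7,6): No (max 7).
(3,6): No (max 6).
(9,10): Yes (max 10).
(2,10): Yes (max 10).

No, No, Yes, Yes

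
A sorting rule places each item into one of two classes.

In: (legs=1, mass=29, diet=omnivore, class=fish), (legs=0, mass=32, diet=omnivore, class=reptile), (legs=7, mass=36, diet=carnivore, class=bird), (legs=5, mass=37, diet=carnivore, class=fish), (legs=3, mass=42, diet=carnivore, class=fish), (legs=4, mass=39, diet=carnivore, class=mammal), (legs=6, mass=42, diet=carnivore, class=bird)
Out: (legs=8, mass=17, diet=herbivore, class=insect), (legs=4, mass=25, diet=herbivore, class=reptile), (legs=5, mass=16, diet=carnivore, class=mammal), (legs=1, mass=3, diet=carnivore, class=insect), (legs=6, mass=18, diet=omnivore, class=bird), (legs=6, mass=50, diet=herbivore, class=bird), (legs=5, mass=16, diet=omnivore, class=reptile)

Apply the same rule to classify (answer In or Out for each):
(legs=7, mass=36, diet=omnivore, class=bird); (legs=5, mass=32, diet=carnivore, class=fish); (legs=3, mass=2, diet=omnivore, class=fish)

In, In, Out

The classifier is using: mass ≥ 29 AND mass ≤ 42.
In: (legs=7, mass=36, diet=omnivore, class=bird), since mass = 36.
In: (legs=5, mass=32, diet=carnivore, class=fish), since mass = 32.
Out: (legs=3, mass=2, diet=omnivore, class=fish), since mass = 2.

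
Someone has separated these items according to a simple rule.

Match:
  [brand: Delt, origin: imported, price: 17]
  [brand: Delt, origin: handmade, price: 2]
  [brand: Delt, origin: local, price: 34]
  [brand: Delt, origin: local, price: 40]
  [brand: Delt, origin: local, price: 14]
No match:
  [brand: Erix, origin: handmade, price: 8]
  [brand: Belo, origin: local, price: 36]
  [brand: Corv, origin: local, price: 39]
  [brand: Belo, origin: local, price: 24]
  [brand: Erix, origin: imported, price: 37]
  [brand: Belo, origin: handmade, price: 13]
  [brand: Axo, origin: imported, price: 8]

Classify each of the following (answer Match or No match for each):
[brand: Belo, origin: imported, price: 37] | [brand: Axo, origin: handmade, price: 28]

One predicate separates the groups cleanly: brand is Delt.
[brand: Belo, origin: imported, price: 37] — brand is Belo, hence No match.
[brand: Axo, origin: handmade, price: 28] — brand is Axo, hence No match.

No match, No match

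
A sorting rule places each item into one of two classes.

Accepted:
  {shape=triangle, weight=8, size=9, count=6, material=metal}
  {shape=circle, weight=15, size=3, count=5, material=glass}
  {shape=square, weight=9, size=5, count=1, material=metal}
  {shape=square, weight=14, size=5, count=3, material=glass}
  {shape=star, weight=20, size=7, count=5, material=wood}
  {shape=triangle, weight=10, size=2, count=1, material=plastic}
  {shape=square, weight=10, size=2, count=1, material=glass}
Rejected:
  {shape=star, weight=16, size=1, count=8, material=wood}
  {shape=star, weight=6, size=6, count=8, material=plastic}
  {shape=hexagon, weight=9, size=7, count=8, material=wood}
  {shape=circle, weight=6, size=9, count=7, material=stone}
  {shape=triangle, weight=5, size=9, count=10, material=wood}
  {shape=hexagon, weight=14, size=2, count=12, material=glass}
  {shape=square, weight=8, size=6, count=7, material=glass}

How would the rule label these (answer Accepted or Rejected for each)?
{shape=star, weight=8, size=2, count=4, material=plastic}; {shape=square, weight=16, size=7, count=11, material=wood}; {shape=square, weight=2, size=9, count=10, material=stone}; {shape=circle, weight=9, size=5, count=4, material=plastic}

Accepted, Rejected, Rejected, Accepted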